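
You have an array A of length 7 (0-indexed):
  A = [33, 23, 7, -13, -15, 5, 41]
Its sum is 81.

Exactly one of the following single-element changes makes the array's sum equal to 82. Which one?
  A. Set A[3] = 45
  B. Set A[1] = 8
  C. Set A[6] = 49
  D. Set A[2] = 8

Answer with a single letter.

Answer: D

Derivation:
Option A: A[3] -13->45, delta=58, new_sum=81+(58)=139
Option B: A[1] 23->8, delta=-15, new_sum=81+(-15)=66
Option C: A[6] 41->49, delta=8, new_sum=81+(8)=89
Option D: A[2] 7->8, delta=1, new_sum=81+(1)=82 <-- matches target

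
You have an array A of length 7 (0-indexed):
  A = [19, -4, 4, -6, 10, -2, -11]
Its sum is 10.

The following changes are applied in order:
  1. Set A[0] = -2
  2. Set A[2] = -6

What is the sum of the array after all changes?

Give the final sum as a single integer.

Initial sum: 10
Change 1: A[0] 19 -> -2, delta = -21, sum = -11
Change 2: A[2] 4 -> -6, delta = -10, sum = -21

Answer: -21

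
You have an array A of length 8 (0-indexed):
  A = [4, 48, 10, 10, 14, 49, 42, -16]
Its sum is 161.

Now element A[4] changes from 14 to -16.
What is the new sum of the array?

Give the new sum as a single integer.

Old value at index 4: 14
New value at index 4: -16
Delta = -16 - 14 = -30
New sum = old_sum + delta = 161 + (-30) = 131

Answer: 131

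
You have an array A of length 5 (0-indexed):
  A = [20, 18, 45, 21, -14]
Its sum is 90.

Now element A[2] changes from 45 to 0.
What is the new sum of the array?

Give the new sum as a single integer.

Old value at index 2: 45
New value at index 2: 0
Delta = 0 - 45 = -45
New sum = old_sum + delta = 90 + (-45) = 45

Answer: 45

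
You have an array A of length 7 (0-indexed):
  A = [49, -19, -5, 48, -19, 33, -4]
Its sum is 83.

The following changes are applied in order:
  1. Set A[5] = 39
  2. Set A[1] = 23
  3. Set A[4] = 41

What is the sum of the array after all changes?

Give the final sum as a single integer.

Initial sum: 83
Change 1: A[5] 33 -> 39, delta = 6, sum = 89
Change 2: A[1] -19 -> 23, delta = 42, sum = 131
Change 3: A[4] -19 -> 41, delta = 60, sum = 191

Answer: 191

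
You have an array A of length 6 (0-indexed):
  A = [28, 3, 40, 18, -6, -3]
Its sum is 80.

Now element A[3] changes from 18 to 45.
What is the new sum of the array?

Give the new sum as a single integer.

Old value at index 3: 18
New value at index 3: 45
Delta = 45 - 18 = 27
New sum = old_sum + delta = 80 + (27) = 107

Answer: 107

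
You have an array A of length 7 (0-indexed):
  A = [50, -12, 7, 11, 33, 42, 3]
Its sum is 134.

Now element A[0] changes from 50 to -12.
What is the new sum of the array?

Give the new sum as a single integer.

Old value at index 0: 50
New value at index 0: -12
Delta = -12 - 50 = -62
New sum = old_sum + delta = 134 + (-62) = 72

Answer: 72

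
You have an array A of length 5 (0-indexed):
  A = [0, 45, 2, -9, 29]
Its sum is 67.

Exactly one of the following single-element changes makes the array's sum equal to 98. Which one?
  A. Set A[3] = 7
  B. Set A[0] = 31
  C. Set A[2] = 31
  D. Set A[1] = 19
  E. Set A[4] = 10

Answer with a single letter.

Option A: A[3] -9->7, delta=16, new_sum=67+(16)=83
Option B: A[0] 0->31, delta=31, new_sum=67+(31)=98 <-- matches target
Option C: A[2] 2->31, delta=29, new_sum=67+(29)=96
Option D: A[1] 45->19, delta=-26, new_sum=67+(-26)=41
Option E: A[4] 29->10, delta=-19, new_sum=67+(-19)=48

Answer: B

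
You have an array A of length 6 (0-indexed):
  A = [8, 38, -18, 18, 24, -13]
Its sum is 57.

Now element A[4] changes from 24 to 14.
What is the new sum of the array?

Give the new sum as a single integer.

Old value at index 4: 24
New value at index 4: 14
Delta = 14 - 24 = -10
New sum = old_sum + delta = 57 + (-10) = 47

Answer: 47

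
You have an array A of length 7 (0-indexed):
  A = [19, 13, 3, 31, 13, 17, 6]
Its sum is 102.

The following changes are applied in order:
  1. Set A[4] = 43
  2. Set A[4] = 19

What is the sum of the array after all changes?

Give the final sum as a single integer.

Answer: 108

Derivation:
Initial sum: 102
Change 1: A[4] 13 -> 43, delta = 30, sum = 132
Change 2: A[4] 43 -> 19, delta = -24, sum = 108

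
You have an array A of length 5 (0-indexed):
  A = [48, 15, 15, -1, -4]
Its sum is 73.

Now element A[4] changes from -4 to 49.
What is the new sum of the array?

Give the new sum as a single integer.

Old value at index 4: -4
New value at index 4: 49
Delta = 49 - -4 = 53
New sum = old_sum + delta = 73 + (53) = 126

Answer: 126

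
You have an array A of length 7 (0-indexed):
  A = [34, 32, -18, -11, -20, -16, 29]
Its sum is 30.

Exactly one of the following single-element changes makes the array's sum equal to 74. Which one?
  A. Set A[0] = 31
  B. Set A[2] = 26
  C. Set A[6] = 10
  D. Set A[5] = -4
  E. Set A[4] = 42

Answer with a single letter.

Option A: A[0] 34->31, delta=-3, new_sum=30+(-3)=27
Option B: A[2] -18->26, delta=44, new_sum=30+(44)=74 <-- matches target
Option C: A[6] 29->10, delta=-19, new_sum=30+(-19)=11
Option D: A[5] -16->-4, delta=12, new_sum=30+(12)=42
Option E: A[4] -20->42, delta=62, new_sum=30+(62)=92

Answer: B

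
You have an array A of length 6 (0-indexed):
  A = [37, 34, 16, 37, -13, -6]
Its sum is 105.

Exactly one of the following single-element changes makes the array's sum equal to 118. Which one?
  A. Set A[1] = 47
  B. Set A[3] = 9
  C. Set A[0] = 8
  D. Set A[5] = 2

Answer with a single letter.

Option A: A[1] 34->47, delta=13, new_sum=105+(13)=118 <-- matches target
Option B: A[3] 37->9, delta=-28, new_sum=105+(-28)=77
Option C: A[0] 37->8, delta=-29, new_sum=105+(-29)=76
Option D: A[5] -6->2, delta=8, new_sum=105+(8)=113

Answer: A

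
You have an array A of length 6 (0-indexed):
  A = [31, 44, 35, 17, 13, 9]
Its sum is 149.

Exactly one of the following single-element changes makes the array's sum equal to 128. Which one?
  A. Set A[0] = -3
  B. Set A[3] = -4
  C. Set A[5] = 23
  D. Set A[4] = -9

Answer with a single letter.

Answer: B

Derivation:
Option A: A[0] 31->-3, delta=-34, new_sum=149+(-34)=115
Option B: A[3] 17->-4, delta=-21, new_sum=149+(-21)=128 <-- matches target
Option C: A[5] 9->23, delta=14, new_sum=149+(14)=163
Option D: A[4] 13->-9, delta=-22, new_sum=149+(-22)=127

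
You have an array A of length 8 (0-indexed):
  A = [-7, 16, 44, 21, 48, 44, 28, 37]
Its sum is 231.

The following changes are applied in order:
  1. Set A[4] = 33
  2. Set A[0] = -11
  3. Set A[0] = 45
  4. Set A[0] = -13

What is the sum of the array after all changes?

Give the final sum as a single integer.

Answer: 210

Derivation:
Initial sum: 231
Change 1: A[4] 48 -> 33, delta = -15, sum = 216
Change 2: A[0] -7 -> -11, delta = -4, sum = 212
Change 3: A[0] -11 -> 45, delta = 56, sum = 268
Change 4: A[0] 45 -> -13, delta = -58, sum = 210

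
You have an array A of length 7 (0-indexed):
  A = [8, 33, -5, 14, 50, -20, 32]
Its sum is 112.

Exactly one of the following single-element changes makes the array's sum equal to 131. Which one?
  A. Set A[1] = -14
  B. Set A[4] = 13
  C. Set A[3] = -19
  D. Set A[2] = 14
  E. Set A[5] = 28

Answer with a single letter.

Answer: D

Derivation:
Option A: A[1] 33->-14, delta=-47, new_sum=112+(-47)=65
Option B: A[4] 50->13, delta=-37, new_sum=112+(-37)=75
Option C: A[3] 14->-19, delta=-33, new_sum=112+(-33)=79
Option D: A[2] -5->14, delta=19, new_sum=112+(19)=131 <-- matches target
Option E: A[5] -20->28, delta=48, new_sum=112+(48)=160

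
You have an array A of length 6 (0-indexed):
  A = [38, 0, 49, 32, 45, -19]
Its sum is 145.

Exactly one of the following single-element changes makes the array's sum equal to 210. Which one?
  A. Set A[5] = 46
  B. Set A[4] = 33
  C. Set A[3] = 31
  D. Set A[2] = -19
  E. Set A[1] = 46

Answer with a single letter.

Answer: A

Derivation:
Option A: A[5] -19->46, delta=65, new_sum=145+(65)=210 <-- matches target
Option B: A[4] 45->33, delta=-12, new_sum=145+(-12)=133
Option C: A[3] 32->31, delta=-1, new_sum=145+(-1)=144
Option D: A[2] 49->-19, delta=-68, new_sum=145+(-68)=77
Option E: A[1] 0->46, delta=46, new_sum=145+(46)=191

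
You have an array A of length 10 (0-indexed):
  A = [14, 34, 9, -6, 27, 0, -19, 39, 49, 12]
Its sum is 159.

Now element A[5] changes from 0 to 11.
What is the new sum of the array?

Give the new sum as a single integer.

Answer: 170

Derivation:
Old value at index 5: 0
New value at index 5: 11
Delta = 11 - 0 = 11
New sum = old_sum + delta = 159 + (11) = 170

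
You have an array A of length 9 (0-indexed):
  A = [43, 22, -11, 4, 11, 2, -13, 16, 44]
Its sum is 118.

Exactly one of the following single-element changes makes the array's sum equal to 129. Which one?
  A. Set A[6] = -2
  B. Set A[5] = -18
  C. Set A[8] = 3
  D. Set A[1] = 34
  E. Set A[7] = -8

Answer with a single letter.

Option A: A[6] -13->-2, delta=11, new_sum=118+(11)=129 <-- matches target
Option B: A[5] 2->-18, delta=-20, new_sum=118+(-20)=98
Option C: A[8] 44->3, delta=-41, new_sum=118+(-41)=77
Option D: A[1] 22->34, delta=12, new_sum=118+(12)=130
Option E: A[7] 16->-8, delta=-24, new_sum=118+(-24)=94

Answer: A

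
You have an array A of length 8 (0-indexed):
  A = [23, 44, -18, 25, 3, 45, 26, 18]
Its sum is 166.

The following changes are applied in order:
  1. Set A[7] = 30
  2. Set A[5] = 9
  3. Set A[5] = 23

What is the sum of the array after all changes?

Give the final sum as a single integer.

Answer: 156

Derivation:
Initial sum: 166
Change 1: A[7] 18 -> 30, delta = 12, sum = 178
Change 2: A[5] 45 -> 9, delta = -36, sum = 142
Change 3: A[5] 9 -> 23, delta = 14, sum = 156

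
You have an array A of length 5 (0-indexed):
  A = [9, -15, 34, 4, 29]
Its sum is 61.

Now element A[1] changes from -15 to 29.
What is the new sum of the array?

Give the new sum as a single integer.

Answer: 105

Derivation:
Old value at index 1: -15
New value at index 1: 29
Delta = 29 - -15 = 44
New sum = old_sum + delta = 61 + (44) = 105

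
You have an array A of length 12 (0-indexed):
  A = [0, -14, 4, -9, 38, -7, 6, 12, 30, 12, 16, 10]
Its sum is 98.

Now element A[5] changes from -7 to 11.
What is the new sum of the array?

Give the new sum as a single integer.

Old value at index 5: -7
New value at index 5: 11
Delta = 11 - -7 = 18
New sum = old_sum + delta = 98 + (18) = 116

Answer: 116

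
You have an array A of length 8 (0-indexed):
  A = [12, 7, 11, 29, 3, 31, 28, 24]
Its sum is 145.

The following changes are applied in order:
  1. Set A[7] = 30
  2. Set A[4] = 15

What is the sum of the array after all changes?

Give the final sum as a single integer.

Answer: 163

Derivation:
Initial sum: 145
Change 1: A[7] 24 -> 30, delta = 6, sum = 151
Change 2: A[4] 3 -> 15, delta = 12, sum = 163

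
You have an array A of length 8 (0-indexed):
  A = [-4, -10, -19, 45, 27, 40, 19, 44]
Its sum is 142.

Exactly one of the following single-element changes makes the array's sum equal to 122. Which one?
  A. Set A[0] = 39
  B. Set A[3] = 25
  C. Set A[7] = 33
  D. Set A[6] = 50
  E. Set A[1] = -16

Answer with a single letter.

Answer: B

Derivation:
Option A: A[0] -4->39, delta=43, new_sum=142+(43)=185
Option B: A[3] 45->25, delta=-20, new_sum=142+(-20)=122 <-- matches target
Option C: A[7] 44->33, delta=-11, new_sum=142+(-11)=131
Option D: A[6] 19->50, delta=31, new_sum=142+(31)=173
Option E: A[1] -10->-16, delta=-6, new_sum=142+(-6)=136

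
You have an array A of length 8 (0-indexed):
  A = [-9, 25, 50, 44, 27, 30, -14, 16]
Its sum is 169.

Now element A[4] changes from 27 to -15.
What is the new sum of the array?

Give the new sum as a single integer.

Old value at index 4: 27
New value at index 4: -15
Delta = -15 - 27 = -42
New sum = old_sum + delta = 169 + (-42) = 127

Answer: 127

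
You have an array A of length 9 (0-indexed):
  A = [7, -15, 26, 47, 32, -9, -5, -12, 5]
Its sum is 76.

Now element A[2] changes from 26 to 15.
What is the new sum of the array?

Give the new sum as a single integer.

Old value at index 2: 26
New value at index 2: 15
Delta = 15 - 26 = -11
New sum = old_sum + delta = 76 + (-11) = 65

Answer: 65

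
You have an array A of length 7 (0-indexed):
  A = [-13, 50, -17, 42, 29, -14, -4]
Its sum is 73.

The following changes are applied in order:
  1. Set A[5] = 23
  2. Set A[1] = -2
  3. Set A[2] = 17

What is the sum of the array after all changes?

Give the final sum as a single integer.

Initial sum: 73
Change 1: A[5] -14 -> 23, delta = 37, sum = 110
Change 2: A[1] 50 -> -2, delta = -52, sum = 58
Change 3: A[2] -17 -> 17, delta = 34, sum = 92

Answer: 92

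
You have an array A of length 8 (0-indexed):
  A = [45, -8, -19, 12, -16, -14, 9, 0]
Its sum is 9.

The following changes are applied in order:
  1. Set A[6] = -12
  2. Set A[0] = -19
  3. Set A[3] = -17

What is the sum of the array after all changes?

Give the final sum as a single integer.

Initial sum: 9
Change 1: A[6] 9 -> -12, delta = -21, sum = -12
Change 2: A[0] 45 -> -19, delta = -64, sum = -76
Change 3: A[3] 12 -> -17, delta = -29, sum = -105

Answer: -105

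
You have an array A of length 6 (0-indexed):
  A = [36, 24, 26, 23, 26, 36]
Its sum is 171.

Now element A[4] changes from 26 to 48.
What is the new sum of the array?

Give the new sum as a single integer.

Answer: 193

Derivation:
Old value at index 4: 26
New value at index 4: 48
Delta = 48 - 26 = 22
New sum = old_sum + delta = 171 + (22) = 193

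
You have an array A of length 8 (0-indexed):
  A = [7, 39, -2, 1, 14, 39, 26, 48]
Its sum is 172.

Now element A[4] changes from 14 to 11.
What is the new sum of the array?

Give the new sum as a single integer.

Old value at index 4: 14
New value at index 4: 11
Delta = 11 - 14 = -3
New sum = old_sum + delta = 172 + (-3) = 169

Answer: 169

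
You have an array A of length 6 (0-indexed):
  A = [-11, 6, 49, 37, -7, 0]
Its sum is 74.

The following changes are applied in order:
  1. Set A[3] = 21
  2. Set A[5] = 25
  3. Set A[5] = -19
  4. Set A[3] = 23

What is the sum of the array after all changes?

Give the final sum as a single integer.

Initial sum: 74
Change 1: A[3] 37 -> 21, delta = -16, sum = 58
Change 2: A[5] 0 -> 25, delta = 25, sum = 83
Change 3: A[5] 25 -> -19, delta = -44, sum = 39
Change 4: A[3] 21 -> 23, delta = 2, sum = 41

Answer: 41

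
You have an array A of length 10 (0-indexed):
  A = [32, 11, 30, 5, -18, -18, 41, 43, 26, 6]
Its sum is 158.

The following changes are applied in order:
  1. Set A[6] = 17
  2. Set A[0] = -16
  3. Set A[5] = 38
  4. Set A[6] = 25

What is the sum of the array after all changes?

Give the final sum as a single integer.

Answer: 150

Derivation:
Initial sum: 158
Change 1: A[6] 41 -> 17, delta = -24, sum = 134
Change 2: A[0] 32 -> -16, delta = -48, sum = 86
Change 3: A[5] -18 -> 38, delta = 56, sum = 142
Change 4: A[6] 17 -> 25, delta = 8, sum = 150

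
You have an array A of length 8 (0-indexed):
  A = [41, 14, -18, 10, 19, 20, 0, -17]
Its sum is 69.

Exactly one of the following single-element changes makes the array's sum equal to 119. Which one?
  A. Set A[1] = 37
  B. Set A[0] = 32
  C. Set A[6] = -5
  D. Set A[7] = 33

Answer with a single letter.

Answer: D

Derivation:
Option A: A[1] 14->37, delta=23, new_sum=69+(23)=92
Option B: A[0] 41->32, delta=-9, new_sum=69+(-9)=60
Option C: A[6] 0->-5, delta=-5, new_sum=69+(-5)=64
Option D: A[7] -17->33, delta=50, new_sum=69+(50)=119 <-- matches target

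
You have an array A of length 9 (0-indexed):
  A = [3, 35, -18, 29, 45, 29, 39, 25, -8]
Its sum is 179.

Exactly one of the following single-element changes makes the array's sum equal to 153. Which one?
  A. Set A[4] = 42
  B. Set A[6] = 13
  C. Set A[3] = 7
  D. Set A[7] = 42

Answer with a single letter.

Answer: B

Derivation:
Option A: A[4] 45->42, delta=-3, new_sum=179+(-3)=176
Option B: A[6] 39->13, delta=-26, new_sum=179+(-26)=153 <-- matches target
Option C: A[3] 29->7, delta=-22, new_sum=179+(-22)=157
Option D: A[7] 25->42, delta=17, new_sum=179+(17)=196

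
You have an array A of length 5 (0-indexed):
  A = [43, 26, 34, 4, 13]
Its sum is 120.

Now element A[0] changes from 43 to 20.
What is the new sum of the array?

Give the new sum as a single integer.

Answer: 97

Derivation:
Old value at index 0: 43
New value at index 0: 20
Delta = 20 - 43 = -23
New sum = old_sum + delta = 120 + (-23) = 97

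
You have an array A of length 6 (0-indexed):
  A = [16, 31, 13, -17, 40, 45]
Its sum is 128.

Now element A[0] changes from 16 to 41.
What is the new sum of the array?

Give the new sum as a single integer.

Old value at index 0: 16
New value at index 0: 41
Delta = 41 - 16 = 25
New sum = old_sum + delta = 128 + (25) = 153

Answer: 153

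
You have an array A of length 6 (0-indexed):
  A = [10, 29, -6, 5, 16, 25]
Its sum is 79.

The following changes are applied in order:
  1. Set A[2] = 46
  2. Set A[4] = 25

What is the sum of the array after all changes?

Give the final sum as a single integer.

Initial sum: 79
Change 1: A[2] -6 -> 46, delta = 52, sum = 131
Change 2: A[4] 16 -> 25, delta = 9, sum = 140

Answer: 140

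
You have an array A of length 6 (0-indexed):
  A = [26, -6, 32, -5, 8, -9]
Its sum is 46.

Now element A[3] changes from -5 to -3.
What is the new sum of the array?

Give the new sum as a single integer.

Old value at index 3: -5
New value at index 3: -3
Delta = -3 - -5 = 2
New sum = old_sum + delta = 46 + (2) = 48

Answer: 48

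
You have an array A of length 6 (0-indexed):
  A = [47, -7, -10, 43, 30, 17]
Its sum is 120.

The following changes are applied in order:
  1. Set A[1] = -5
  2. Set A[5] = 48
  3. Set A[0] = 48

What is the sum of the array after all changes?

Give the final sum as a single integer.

Initial sum: 120
Change 1: A[1] -7 -> -5, delta = 2, sum = 122
Change 2: A[5] 17 -> 48, delta = 31, sum = 153
Change 3: A[0] 47 -> 48, delta = 1, sum = 154

Answer: 154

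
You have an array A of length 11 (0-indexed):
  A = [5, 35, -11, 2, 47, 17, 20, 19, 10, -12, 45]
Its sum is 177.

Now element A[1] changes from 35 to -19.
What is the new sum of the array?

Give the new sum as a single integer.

Answer: 123

Derivation:
Old value at index 1: 35
New value at index 1: -19
Delta = -19 - 35 = -54
New sum = old_sum + delta = 177 + (-54) = 123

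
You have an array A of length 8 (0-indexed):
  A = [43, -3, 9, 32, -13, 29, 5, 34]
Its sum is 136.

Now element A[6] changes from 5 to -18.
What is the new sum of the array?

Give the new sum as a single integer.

Old value at index 6: 5
New value at index 6: -18
Delta = -18 - 5 = -23
New sum = old_sum + delta = 136 + (-23) = 113

Answer: 113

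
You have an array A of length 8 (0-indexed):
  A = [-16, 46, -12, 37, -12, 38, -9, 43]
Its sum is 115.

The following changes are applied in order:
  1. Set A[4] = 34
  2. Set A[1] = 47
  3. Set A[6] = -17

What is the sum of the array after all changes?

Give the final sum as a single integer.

Initial sum: 115
Change 1: A[4] -12 -> 34, delta = 46, sum = 161
Change 2: A[1] 46 -> 47, delta = 1, sum = 162
Change 3: A[6] -9 -> -17, delta = -8, sum = 154

Answer: 154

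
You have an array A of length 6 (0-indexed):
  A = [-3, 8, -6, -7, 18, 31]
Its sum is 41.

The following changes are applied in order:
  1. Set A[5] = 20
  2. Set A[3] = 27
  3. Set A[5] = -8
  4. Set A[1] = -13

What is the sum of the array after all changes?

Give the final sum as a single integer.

Initial sum: 41
Change 1: A[5] 31 -> 20, delta = -11, sum = 30
Change 2: A[3] -7 -> 27, delta = 34, sum = 64
Change 3: A[5] 20 -> -8, delta = -28, sum = 36
Change 4: A[1] 8 -> -13, delta = -21, sum = 15

Answer: 15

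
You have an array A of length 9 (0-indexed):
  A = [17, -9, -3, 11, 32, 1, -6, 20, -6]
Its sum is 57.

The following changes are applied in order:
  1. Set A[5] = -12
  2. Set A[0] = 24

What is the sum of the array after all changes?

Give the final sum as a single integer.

Answer: 51

Derivation:
Initial sum: 57
Change 1: A[5] 1 -> -12, delta = -13, sum = 44
Change 2: A[0] 17 -> 24, delta = 7, sum = 51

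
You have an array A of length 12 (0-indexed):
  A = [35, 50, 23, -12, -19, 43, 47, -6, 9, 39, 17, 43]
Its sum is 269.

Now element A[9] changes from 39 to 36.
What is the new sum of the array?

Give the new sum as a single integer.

Old value at index 9: 39
New value at index 9: 36
Delta = 36 - 39 = -3
New sum = old_sum + delta = 269 + (-3) = 266

Answer: 266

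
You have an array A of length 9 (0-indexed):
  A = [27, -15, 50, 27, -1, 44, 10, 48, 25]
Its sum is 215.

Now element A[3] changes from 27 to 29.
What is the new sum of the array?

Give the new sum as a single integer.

Old value at index 3: 27
New value at index 3: 29
Delta = 29 - 27 = 2
New sum = old_sum + delta = 215 + (2) = 217

Answer: 217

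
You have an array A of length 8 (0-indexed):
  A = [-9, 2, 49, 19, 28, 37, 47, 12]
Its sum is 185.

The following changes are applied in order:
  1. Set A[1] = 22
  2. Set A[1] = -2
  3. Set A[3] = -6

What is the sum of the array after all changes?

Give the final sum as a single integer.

Initial sum: 185
Change 1: A[1] 2 -> 22, delta = 20, sum = 205
Change 2: A[1] 22 -> -2, delta = -24, sum = 181
Change 3: A[3] 19 -> -6, delta = -25, sum = 156

Answer: 156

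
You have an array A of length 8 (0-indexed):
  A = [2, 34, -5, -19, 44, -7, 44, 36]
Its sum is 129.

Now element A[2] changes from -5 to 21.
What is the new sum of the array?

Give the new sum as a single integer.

Answer: 155

Derivation:
Old value at index 2: -5
New value at index 2: 21
Delta = 21 - -5 = 26
New sum = old_sum + delta = 129 + (26) = 155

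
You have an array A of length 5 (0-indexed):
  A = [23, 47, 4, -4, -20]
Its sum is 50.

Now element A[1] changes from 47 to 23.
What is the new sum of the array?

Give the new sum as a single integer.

Answer: 26

Derivation:
Old value at index 1: 47
New value at index 1: 23
Delta = 23 - 47 = -24
New sum = old_sum + delta = 50 + (-24) = 26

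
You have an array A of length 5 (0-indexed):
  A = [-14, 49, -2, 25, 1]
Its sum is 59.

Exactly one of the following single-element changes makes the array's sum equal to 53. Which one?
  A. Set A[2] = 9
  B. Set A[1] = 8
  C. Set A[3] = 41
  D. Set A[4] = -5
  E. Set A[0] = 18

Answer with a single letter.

Option A: A[2] -2->9, delta=11, new_sum=59+(11)=70
Option B: A[1] 49->8, delta=-41, new_sum=59+(-41)=18
Option C: A[3] 25->41, delta=16, new_sum=59+(16)=75
Option D: A[4] 1->-5, delta=-6, new_sum=59+(-6)=53 <-- matches target
Option E: A[0] -14->18, delta=32, new_sum=59+(32)=91

Answer: D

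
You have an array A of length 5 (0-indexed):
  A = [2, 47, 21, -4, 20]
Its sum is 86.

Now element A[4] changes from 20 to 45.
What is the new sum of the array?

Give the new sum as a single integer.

Answer: 111

Derivation:
Old value at index 4: 20
New value at index 4: 45
Delta = 45 - 20 = 25
New sum = old_sum + delta = 86 + (25) = 111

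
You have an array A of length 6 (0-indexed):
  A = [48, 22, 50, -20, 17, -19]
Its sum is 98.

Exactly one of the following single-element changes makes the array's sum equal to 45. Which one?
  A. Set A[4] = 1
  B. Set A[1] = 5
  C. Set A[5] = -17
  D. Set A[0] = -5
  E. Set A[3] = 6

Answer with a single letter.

Answer: D

Derivation:
Option A: A[4] 17->1, delta=-16, new_sum=98+(-16)=82
Option B: A[1] 22->5, delta=-17, new_sum=98+(-17)=81
Option C: A[5] -19->-17, delta=2, new_sum=98+(2)=100
Option D: A[0] 48->-5, delta=-53, new_sum=98+(-53)=45 <-- matches target
Option E: A[3] -20->6, delta=26, new_sum=98+(26)=124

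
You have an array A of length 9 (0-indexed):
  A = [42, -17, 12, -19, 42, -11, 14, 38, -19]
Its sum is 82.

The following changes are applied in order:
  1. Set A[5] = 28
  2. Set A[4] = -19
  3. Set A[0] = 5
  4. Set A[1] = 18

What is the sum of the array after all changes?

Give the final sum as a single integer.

Answer: 58

Derivation:
Initial sum: 82
Change 1: A[5] -11 -> 28, delta = 39, sum = 121
Change 2: A[4] 42 -> -19, delta = -61, sum = 60
Change 3: A[0] 42 -> 5, delta = -37, sum = 23
Change 4: A[1] -17 -> 18, delta = 35, sum = 58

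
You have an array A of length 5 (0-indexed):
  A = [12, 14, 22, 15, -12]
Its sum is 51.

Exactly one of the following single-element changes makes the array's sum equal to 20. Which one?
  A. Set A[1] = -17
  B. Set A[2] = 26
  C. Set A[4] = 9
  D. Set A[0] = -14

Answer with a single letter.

Option A: A[1] 14->-17, delta=-31, new_sum=51+(-31)=20 <-- matches target
Option B: A[2] 22->26, delta=4, new_sum=51+(4)=55
Option C: A[4] -12->9, delta=21, new_sum=51+(21)=72
Option D: A[0] 12->-14, delta=-26, new_sum=51+(-26)=25

Answer: A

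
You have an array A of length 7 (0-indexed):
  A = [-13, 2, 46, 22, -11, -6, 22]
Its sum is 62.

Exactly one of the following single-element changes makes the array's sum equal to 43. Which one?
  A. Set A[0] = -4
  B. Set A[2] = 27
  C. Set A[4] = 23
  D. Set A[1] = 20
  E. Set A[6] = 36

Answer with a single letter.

Option A: A[0] -13->-4, delta=9, new_sum=62+(9)=71
Option B: A[2] 46->27, delta=-19, new_sum=62+(-19)=43 <-- matches target
Option C: A[4] -11->23, delta=34, new_sum=62+(34)=96
Option D: A[1] 2->20, delta=18, new_sum=62+(18)=80
Option E: A[6] 22->36, delta=14, new_sum=62+(14)=76

Answer: B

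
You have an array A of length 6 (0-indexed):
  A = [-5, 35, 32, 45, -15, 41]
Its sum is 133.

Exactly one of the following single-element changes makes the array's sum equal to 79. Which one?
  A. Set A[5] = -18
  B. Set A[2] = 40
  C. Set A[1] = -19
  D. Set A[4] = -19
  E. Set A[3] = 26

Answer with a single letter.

Option A: A[5] 41->-18, delta=-59, new_sum=133+(-59)=74
Option B: A[2] 32->40, delta=8, new_sum=133+(8)=141
Option C: A[1] 35->-19, delta=-54, new_sum=133+(-54)=79 <-- matches target
Option D: A[4] -15->-19, delta=-4, new_sum=133+(-4)=129
Option E: A[3] 45->26, delta=-19, new_sum=133+(-19)=114

Answer: C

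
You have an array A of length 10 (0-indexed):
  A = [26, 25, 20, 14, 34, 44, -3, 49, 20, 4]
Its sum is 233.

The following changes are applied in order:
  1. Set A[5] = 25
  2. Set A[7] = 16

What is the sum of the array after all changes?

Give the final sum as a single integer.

Answer: 181

Derivation:
Initial sum: 233
Change 1: A[5] 44 -> 25, delta = -19, sum = 214
Change 2: A[7] 49 -> 16, delta = -33, sum = 181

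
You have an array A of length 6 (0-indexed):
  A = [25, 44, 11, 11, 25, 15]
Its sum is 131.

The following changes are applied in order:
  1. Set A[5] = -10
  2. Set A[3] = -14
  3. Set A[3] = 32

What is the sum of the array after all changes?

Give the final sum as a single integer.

Initial sum: 131
Change 1: A[5] 15 -> -10, delta = -25, sum = 106
Change 2: A[3] 11 -> -14, delta = -25, sum = 81
Change 3: A[3] -14 -> 32, delta = 46, sum = 127

Answer: 127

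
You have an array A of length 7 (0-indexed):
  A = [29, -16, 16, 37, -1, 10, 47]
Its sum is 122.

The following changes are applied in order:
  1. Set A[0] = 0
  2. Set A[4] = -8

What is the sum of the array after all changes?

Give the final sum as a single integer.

Answer: 86

Derivation:
Initial sum: 122
Change 1: A[0] 29 -> 0, delta = -29, sum = 93
Change 2: A[4] -1 -> -8, delta = -7, sum = 86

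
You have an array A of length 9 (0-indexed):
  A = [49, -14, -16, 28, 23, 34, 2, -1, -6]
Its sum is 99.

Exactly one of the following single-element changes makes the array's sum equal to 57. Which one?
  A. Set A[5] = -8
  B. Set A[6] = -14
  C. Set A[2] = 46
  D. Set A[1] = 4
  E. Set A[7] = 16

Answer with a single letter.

Answer: A

Derivation:
Option A: A[5] 34->-8, delta=-42, new_sum=99+(-42)=57 <-- matches target
Option B: A[6] 2->-14, delta=-16, new_sum=99+(-16)=83
Option C: A[2] -16->46, delta=62, new_sum=99+(62)=161
Option D: A[1] -14->4, delta=18, new_sum=99+(18)=117
Option E: A[7] -1->16, delta=17, new_sum=99+(17)=116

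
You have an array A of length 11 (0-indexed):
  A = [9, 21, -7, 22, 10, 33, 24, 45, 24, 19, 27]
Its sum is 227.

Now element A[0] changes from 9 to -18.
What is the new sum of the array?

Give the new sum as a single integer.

Answer: 200

Derivation:
Old value at index 0: 9
New value at index 0: -18
Delta = -18 - 9 = -27
New sum = old_sum + delta = 227 + (-27) = 200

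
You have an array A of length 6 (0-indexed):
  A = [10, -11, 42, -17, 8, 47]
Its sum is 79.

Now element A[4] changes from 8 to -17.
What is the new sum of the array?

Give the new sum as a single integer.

Old value at index 4: 8
New value at index 4: -17
Delta = -17 - 8 = -25
New sum = old_sum + delta = 79 + (-25) = 54

Answer: 54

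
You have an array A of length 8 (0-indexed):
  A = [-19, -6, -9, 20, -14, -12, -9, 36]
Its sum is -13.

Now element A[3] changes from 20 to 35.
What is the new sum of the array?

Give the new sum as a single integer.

Old value at index 3: 20
New value at index 3: 35
Delta = 35 - 20 = 15
New sum = old_sum + delta = -13 + (15) = 2

Answer: 2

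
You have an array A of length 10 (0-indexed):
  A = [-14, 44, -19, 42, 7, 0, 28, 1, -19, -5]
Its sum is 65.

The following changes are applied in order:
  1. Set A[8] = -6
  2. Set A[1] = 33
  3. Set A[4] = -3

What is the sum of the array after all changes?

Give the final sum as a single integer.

Initial sum: 65
Change 1: A[8] -19 -> -6, delta = 13, sum = 78
Change 2: A[1] 44 -> 33, delta = -11, sum = 67
Change 3: A[4] 7 -> -3, delta = -10, sum = 57

Answer: 57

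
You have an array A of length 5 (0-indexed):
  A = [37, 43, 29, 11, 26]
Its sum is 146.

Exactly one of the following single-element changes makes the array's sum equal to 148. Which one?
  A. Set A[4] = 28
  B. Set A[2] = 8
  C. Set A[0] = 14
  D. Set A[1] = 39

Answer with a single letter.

Option A: A[4] 26->28, delta=2, new_sum=146+(2)=148 <-- matches target
Option B: A[2] 29->8, delta=-21, new_sum=146+(-21)=125
Option C: A[0] 37->14, delta=-23, new_sum=146+(-23)=123
Option D: A[1] 43->39, delta=-4, new_sum=146+(-4)=142

Answer: A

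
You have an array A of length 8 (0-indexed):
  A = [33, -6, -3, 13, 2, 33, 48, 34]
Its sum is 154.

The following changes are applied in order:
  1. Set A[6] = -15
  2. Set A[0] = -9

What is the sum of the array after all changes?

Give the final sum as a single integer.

Initial sum: 154
Change 1: A[6] 48 -> -15, delta = -63, sum = 91
Change 2: A[0] 33 -> -9, delta = -42, sum = 49

Answer: 49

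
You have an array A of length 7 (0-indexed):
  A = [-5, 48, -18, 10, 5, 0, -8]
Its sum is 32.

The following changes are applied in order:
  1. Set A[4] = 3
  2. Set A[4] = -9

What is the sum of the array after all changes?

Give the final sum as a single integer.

Initial sum: 32
Change 1: A[4] 5 -> 3, delta = -2, sum = 30
Change 2: A[4] 3 -> -9, delta = -12, sum = 18

Answer: 18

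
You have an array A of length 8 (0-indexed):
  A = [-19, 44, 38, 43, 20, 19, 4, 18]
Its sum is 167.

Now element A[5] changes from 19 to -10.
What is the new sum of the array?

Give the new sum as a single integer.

Old value at index 5: 19
New value at index 5: -10
Delta = -10 - 19 = -29
New sum = old_sum + delta = 167 + (-29) = 138

Answer: 138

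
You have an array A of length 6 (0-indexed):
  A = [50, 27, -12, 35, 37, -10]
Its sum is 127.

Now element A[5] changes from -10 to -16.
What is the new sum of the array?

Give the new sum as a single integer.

Old value at index 5: -10
New value at index 5: -16
Delta = -16 - -10 = -6
New sum = old_sum + delta = 127 + (-6) = 121

Answer: 121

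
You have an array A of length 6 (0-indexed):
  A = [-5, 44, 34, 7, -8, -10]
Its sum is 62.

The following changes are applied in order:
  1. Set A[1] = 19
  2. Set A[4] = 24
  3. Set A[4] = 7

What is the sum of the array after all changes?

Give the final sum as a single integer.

Initial sum: 62
Change 1: A[1] 44 -> 19, delta = -25, sum = 37
Change 2: A[4] -8 -> 24, delta = 32, sum = 69
Change 3: A[4] 24 -> 7, delta = -17, sum = 52

Answer: 52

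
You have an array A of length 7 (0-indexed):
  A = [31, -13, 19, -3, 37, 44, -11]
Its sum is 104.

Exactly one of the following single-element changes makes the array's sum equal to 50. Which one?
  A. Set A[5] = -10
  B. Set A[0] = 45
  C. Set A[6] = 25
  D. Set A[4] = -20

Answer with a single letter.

Option A: A[5] 44->-10, delta=-54, new_sum=104+(-54)=50 <-- matches target
Option B: A[0] 31->45, delta=14, new_sum=104+(14)=118
Option C: A[6] -11->25, delta=36, new_sum=104+(36)=140
Option D: A[4] 37->-20, delta=-57, new_sum=104+(-57)=47

Answer: A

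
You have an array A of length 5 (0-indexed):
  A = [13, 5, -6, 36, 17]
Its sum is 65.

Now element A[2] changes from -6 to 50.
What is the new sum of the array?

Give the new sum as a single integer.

Old value at index 2: -6
New value at index 2: 50
Delta = 50 - -6 = 56
New sum = old_sum + delta = 65 + (56) = 121

Answer: 121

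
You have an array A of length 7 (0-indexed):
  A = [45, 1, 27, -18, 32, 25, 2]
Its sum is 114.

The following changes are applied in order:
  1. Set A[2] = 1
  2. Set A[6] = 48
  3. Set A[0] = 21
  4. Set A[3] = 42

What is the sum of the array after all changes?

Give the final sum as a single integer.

Initial sum: 114
Change 1: A[2] 27 -> 1, delta = -26, sum = 88
Change 2: A[6] 2 -> 48, delta = 46, sum = 134
Change 3: A[0] 45 -> 21, delta = -24, sum = 110
Change 4: A[3] -18 -> 42, delta = 60, sum = 170

Answer: 170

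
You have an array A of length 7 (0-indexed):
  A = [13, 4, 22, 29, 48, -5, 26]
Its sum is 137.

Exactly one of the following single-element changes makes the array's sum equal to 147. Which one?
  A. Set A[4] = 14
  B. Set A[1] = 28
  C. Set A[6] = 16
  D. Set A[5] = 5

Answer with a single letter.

Answer: D

Derivation:
Option A: A[4] 48->14, delta=-34, new_sum=137+(-34)=103
Option B: A[1] 4->28, delta=24, new_sum=137+(24)=161
Option C: A[6] 26->16, delta=-10, new_sum=137+(-10)=127
Option D: A[5] -5->5, delta=10, new_sum=137+(10)=147 <-- matches target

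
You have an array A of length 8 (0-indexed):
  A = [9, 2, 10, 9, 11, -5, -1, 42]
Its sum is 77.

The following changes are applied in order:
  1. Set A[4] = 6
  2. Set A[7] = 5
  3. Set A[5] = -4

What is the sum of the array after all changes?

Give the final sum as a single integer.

Answer: 36

Derivation:
Initial sum: 77
Change 1: A[4] 11 -> 6, delta = -5, sum = 72
Change 2: A[7] 42 -> 5, delta = -37, sum = 35
Change 3: A[5] -5 -> -4, delta = 1, sum = 36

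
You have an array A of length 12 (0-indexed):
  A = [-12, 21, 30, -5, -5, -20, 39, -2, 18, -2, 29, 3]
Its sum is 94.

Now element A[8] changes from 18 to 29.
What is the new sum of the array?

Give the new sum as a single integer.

Old value at index 8: 18
New value at index 8: 29
Delta = 29 - 18 = 11
New sum = old_sum + delta = 94 + (11) = 105

Answer: 105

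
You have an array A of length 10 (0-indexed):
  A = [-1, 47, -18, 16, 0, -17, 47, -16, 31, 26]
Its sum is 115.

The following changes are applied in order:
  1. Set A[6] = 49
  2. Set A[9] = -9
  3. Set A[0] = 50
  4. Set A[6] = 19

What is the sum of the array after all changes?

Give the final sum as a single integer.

Answer: 103

Derivation:
Initial sum: 115
Change 1: A[6] 47 -> 49, delta = 2, sum = 117
Change 2: A[9] 26 -> -9, delta = -35, sum = 82
Change 3: A[0] -1 -> 50, delta = 51, sum = 133
Change 4: A[6] 49 -> 19, delta = -30, sum = 103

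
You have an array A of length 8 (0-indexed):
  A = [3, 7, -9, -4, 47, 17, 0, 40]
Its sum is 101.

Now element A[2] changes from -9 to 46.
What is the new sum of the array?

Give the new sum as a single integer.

Answer: 156

Derivation:
Old value at index 2: -9
New value at index 2: 46
Delta = 46 - -9 = 55
New sum = old_sum + delta = 101 + (55) = 156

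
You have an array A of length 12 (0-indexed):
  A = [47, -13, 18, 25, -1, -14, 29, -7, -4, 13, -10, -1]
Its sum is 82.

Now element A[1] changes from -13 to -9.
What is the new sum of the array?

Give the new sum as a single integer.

Old value at index 1: -13
New value at index 1: -9
Delta = -9 - -13 = 4
New sum = old_sum + delta = 82 + (4) = 86

Answer: 86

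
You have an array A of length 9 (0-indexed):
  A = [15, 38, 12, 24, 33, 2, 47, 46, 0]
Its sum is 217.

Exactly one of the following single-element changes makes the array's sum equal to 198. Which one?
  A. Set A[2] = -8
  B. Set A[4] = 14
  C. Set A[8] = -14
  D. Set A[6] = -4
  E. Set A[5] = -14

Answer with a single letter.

Option A: A[2] 12->-8, delta=-20, new_sum=217+(-20)=197
Option B: A[4] 33->14, delta=-19, new_sum=217+(-19)=198 <-- matches target
Option C: A[8] 0->-14, delta=-14, new_sum=217+(-14)=203
Option D: A[6] 47->-4, delta=-51, new_sum=217+(-51)=166
Option E: A[5] 2->-14, delta=-16, new_sum=217+(-16)=201

Answer: B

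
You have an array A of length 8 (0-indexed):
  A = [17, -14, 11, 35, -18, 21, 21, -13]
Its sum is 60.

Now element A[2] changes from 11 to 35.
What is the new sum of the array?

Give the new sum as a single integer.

Old value at index 2: 11
New value at index 2: 35
Delta = 35 - 11 = 24
New sum = old_sum + delta = 60 + (24) = 84

Answer: 84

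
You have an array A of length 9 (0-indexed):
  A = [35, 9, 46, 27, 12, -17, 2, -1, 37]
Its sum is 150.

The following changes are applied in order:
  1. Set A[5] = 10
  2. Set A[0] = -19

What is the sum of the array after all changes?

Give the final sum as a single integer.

Answer: 123

Derivation:
Initial sum: 150
Change 1: A[5] -17 -> 10, delta = 27, sum = 177
Change 2: A[0] 35 -> -19, delta = -54, sum = 123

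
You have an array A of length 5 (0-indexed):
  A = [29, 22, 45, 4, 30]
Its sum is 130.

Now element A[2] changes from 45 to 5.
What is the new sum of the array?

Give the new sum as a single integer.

Answer: 90

Derivation:
Old value at index 2: 45
New value at index 2: 5
Delta = 5 - 45 = -40
New sum = old_sum + delta = 130 + (-40) = 90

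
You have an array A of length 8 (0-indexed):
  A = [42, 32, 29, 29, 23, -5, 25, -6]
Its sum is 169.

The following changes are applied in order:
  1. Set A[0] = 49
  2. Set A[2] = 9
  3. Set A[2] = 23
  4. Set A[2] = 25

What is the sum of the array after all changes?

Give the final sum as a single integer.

Answer: 172

Derivation:
Initial sum: 169
Change 1: A[0] 42 -> 49, delta = 7, sum = 176
Change 2: A[2] 29 -> 9, delta = -20, sum = 156
Change 3: A[2] 9 -> 23, delta = 14, sum = 170
Change 4: A[2] 23 -> 25, delta = 2, sum = 172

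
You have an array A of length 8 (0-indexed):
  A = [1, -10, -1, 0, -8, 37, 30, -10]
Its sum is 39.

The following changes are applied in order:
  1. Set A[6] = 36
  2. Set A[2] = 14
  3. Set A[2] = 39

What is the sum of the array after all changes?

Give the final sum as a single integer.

Answer: 85

Derivation:
Initial sum: 39
Change 1: A[6] 30 -> 36, delta = 6, sum = 45
Change 2: A[2] -1 -> 14, delta = 15, sum = 60
Change 3: A[2] 14 -> 39, delta = 25, sum = 85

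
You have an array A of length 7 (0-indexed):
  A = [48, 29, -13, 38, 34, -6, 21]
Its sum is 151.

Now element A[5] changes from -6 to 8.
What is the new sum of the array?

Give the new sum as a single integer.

Answer: 165

Derivation:
Old value at index 5: -6
New value at index 5: 8
Delta = 8 - -6 = 14
New sum = old_sum + delta = 151 + (14) = 165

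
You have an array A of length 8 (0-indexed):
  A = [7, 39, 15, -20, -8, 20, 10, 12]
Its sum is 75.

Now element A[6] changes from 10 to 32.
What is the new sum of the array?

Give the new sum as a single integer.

Old value at index 6: 10
New value at index 6: 32
Delta = 32 - 10 = 22
New sum = old_sum + delta = 75 + (22) = 97

Answer: 97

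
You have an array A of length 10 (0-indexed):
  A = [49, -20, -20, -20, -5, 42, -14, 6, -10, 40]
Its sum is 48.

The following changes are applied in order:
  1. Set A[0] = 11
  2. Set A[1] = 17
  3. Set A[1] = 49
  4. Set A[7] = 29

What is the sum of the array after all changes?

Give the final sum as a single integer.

Initial sum: 48
Change 1: A[0] 49 -> 11, delta = -38, sum = 10
Change 2: A[1] -20 -> 17, delta = 37, sum = 47
Change 3: A[1] 17 -> 49, delta = 32, sum = 79
Change 4: A[7] 6 -> 29, delta = 23, sum = 102

Answer: 102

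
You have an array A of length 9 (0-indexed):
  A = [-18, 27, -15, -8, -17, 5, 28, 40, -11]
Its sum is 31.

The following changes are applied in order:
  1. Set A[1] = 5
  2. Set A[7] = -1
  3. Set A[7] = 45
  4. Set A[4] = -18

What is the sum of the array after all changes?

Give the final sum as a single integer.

Answer: 13

Derivation:
Initial sum: 31
Change 1: A[1] 27 -> 5, delta = -22, sum = 9
Change 2: A[7] 40 -> -1, delta = -41, sum = -32
Change 3: A[7] -1 -> 45, delta = 46, sum = 14
Change 4: A[4] -17 -> -18, delta = -1, sum = 13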